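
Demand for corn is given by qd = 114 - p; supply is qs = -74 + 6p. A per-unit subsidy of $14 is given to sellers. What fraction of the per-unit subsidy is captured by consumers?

Consumer share = 6/7

Pre-subsidy: 114 - p = -74 + 6p gives p* = 188/7, q* = 610/7.
With the subsidy, sellers receive ps = pb + 14 for each unit, where pb is the price buyers pay.
Supply in terms of pb becomes qs = -74 + 6(pb + 14) = 10 + 6pb. Setting this equal to demand: 114 - pb = 10 + 6pb, so pb = 104/7.
Sellers receive ps = 104/7 + 14 = 202/7; q' = 114 − 1·(104/7) = 694/7.
Buyers' price falls by p* − pb = 188/7 − 104/7 = 12; sellers' price rises by ps − p* = 202/7 − 188/7 = 2.
So consumers capture 12/14 = 6/7 of each unit of subsidy.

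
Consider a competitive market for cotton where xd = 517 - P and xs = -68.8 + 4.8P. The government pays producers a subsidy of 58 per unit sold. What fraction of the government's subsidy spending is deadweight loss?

DWL / government spending = 3/58

Pre-subsidy: 517 - P = -68.8 + 4.8P gives P* = 101, x* = 416.
With the subsidy, sellers receive Ps = Pb + 58 for each unit, where Pb is the price buyers pay.
Supply in terms of Pb becomes xs = -68.8 + 4.8(Pb + 58) = 209.6 + 4.8Pb. Setting this equal to demand: 517 - Pb = 209.6 + 4.8Pb, so Pb = 53.
Sellers receive Ps = 53 + 58 = 111; x' = 517 − 1·53 = 464.
ΔCS = ½(416 + 464)(101 − 53) = 21120; ΔPS = ½(416 + 464)(111 − 101) = 4400.
Government spending = 58 × 464 = 26912.
DWL = ½ × 58 × (464 − 416) = 1392; fraction = 1392 / 26912 = 3/58.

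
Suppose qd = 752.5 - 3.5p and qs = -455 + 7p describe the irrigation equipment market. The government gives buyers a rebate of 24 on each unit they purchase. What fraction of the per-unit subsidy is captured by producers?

Producer share = 1/3

Pre-subsidy: 752.5 - 3.5p = -455 + 7p gives p* = 115, q* = 350.
With the rebate, buyers effectively pay pb = ps − 24, where ps is the price sellers receive.
Demand in terms of ps becomes qd = 752.5 − 3.5(ps − 24) = 836.5 - 3.5ps. Setting this equal to supply: 836.5 - 3.5ps = -455 + 7ps, so ps = 123.
Buyers pay pb = 123 − 24 = 99; q' = -455 + 7·123 = 406.
Buyers' price falls by p* − pb = 115 − 99 = 16; sellers' price rises by ps − p* = 123 − 115 = 8.
So producers capture 8/24 = 1/3 of each unit of subsidy.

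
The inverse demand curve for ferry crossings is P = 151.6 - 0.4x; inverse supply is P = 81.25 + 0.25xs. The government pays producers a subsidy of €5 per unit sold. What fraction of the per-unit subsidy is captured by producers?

Producer share = 5/13

Pre-subsidy: 151.6 - 0.4x = 81.25 + 0.25x gives x* = 1407/13 and P* = 1408/13.
With the subsidy, sellers receive Ps = Pb + 5 for each unit, where Pb is the price buyers pay.
On the curves, Pb = 151.6 - 0.4x and Ps = 81.25 + 0.25x; the wedge Ps − Pb = 5 gives 81.25 + 0.25x − (151.6 - 0.4x) = 5, so x' = 1507/13.
Then Pb = 151.6 − 0.4·(1507/13) = 1368/13 and Ps = 81.25 + 0.25·(1507/13) = 1433/13.
Buyers' price falls by P* − Pb = 1408/13 − 1368/13 = 40/13; sellers' price rises by Ps − P* = 1433/13 − 1408/13 = 25/13.
So producers capture (25/13)/5 = 5/13 of each unit of subsidy.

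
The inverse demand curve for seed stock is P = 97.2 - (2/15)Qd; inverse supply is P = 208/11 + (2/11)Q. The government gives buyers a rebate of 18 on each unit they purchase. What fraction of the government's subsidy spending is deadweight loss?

DWL / government spending = 495/5296

Pre-subsidy: 97.2 - (2/15)Q = 208/11 + (2/11)Q gives Q* = 6459/26 and P* = 833/13.
With the rebate, buyers effectively pay Pb = Ps − 18, where Ps is the price sellers receive.
On the curves, Pb = 97.2 - (2/15)Q and Ps = 208/11 + (2/11)Q; the wedge Ps − Pb = 18 gives 208/11 + (2/11)Q − (97.2 - (2/15)Q) = 18, so Q' = 3972/13.
Then Pb = 97.2 − (2/15)·(3972/13) = 734/13 and Ps = 208/11 + (2/11)·(3972/13) = 968/13.
ΔCS = ½(6459/26 + 3972/13)(833/13 − 734/13) = 1425897/676; ΔPS = ½(6459/26 + 3972/13)(968/13 − 833/13) = 1944405/676.
Government spending = 18 × 3972/13 = 71496/13.
DWL = ½ × 18 × (3972/13 − 6459/26) = 13365/26; fraction = (13365/26) / (71496/13) = 495/5296.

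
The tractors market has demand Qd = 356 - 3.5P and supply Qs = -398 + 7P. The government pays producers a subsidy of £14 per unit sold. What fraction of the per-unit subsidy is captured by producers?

Pre-subsidy: 356 - 3.5P = -398 + 7P gives P* = 1508/21, Q* = 314/3.
With the subsidy, sellers receive Ps = Pb + 14 for each unit, where Pb is the price buyers pay.
Supply in terms of Pb becomes Qs = -398 + 7(Pb + 14) = -300 + 7Pb. Setting this equal to demand: 356 - 3.5Pb = -300 + 7Pb, so Pb = 1312/21.
Sellers receive Ps = 1312/21 + 14 = 1606/21; Q' = 356 − 3.5·(1312/21) = 412/3.
Buyers' price falls by P* − Pb = 1508/21 − 1312/21 = 28/3; sellers' price rises by Ps − P* = 1606/21 − 1508/21 = 14/3.
So producers capture (14/3)/14 = 1/3 of each unit of subsidy.

Producer share = 1/3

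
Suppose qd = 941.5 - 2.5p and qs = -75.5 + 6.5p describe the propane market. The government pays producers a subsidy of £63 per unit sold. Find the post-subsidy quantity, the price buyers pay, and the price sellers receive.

Pre-subsidy: 941.5 - 2.5p = -75.5 + 6.5p gives p* = 113, q* = 659.
With the subsidy, sellers receive ps = pb + 63 for each unit, where pb is the price buyers pay.
Supply in terms of pb becomes qs = -75.5 + 6.5(pb + 63) = 334 + 6.5pb. Setting this equal to demand: 941.5 - 2.5pb = 334 + 6.5pb, so pb = 67.5.
Sellers receive ps = 67.5 + 63 = 130.5; q' = 941.5 − 2.5·67.5 = 772.75.

q' = 772.75; buyers pay £67.5; sellers receive £130.5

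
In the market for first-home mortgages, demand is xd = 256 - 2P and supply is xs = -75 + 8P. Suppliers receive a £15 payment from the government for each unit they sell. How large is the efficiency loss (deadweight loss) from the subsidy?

Pre-subsidy: 256 - 2P = -75 + 8P gives P* = 33.1, x* = 189.8.
With the subsidy, sellers receive Ps = Pb + 15 for each unit, where Pb is the price buyers pay.
Supply in terms of Pb becomes xs = -75 + 8(Pb + 15) = 45 + 8Pb. Setting this equal to demand: 256 - 2Pb = 45 + 8Pb, so Pb = 21.1.
Sellers receive Ps = 21.1 + 15 = 36.1; x' = 256 − 2·21.1 = 213.8.
The subsidy expands output by 213.8 − 189.8 = 24 past the efficient level; on those units the gap between marginal cost and willingness to pay runs from 0 up to 15.
DWL = ½ × 15 × 24 = 180.

Deadweight loss = £180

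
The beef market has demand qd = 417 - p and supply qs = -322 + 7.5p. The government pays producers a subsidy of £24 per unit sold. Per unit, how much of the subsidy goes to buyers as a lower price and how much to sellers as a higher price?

Pre-subsidy: 417 - p = -322 + 7.5p gives p* = 1478/17, q* = 5611/17.
With the subsidy, sellers receive ps = pb + 24 for each unit, where pb is the price buyers pay.
Supply in terms of pb becomes qs = -322 + 7.5(pb + 24) = -142 + 7.5pb. Setting this equal to demand: 417 - pb = -142 + 7.5pb, so pb = 1118/17.
Sellers receive ps = 1118/17 + 24 = 1526/17; q' = 417 − 1·(1118/17) = 5971/17.
Buyers' price falls by p* − pb = 1478/17 − 1118/17 = 360/17; sellers' price rises by ps − p* = 1526/17 − 1478/17 = 48/17.

Buyers gain 360/17 per unit; sellers gain 48/17 per unit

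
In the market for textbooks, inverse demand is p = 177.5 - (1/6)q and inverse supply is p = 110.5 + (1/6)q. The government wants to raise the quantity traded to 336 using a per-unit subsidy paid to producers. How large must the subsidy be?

Required subsidy s = 45 per unit

At q = 336, from the demand curve buyers pay pb = 177.5 − (1/6)·336 = 121.5; from the supply curve sellers need ps = 110.5 + (1/6)·336 = 166.5.
The subsidy must fill the gap: s = ps − pb = 166.5 − 121.5 = 45.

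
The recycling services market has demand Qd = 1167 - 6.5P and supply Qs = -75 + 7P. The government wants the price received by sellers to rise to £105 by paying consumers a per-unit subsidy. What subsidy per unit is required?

Required subsidy s = £27 per unit

At a seller price of 105, quantity supplied is -75 + 7·105 = 660.
Buyers absorb 660 only when they pay Pb with 1167 − 6.5·Pb = 660, i.e. Pb = 78.
s = Ps − Pb = 105 − 78 = 27.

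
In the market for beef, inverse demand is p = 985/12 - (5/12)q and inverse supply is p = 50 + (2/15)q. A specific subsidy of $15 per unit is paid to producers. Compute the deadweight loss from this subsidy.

Pre-subsidy: 985/12 - (5/12)q = 50 + (2/15)q gives q* = 175/3 and p* = 520/9.
With the subsidy, sellers receive ps = pb + 15 for each unit, where pb is the price buyers pay.
On the curves, pb = 985/12 - (5/12)q and ps = 50 + (2/15)q; the wedge ps − pb = 15 gives 50 + (2/15)q − (985/12 - (5/12)q) = 15, so q' = 2825/33.
Then pb = 985/12 − (5/12)·(2825/33) = 4595/99 and ps = 50 + (2/15)·(2825/33) = 6080/99.
The subsidy expands output by 2825/33 − 175/3 = 300/11 past the efficient level; on those units the gap between marginal cost and willingness to pay runs from 0 up to 15.
DWL = ½ × 15 × 300/11 = 2250/11.

Deadweight loss = 2250/11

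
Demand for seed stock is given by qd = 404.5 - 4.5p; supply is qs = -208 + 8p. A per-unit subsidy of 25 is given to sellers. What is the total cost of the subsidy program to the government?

Government cost = 6400

Pre-subsidy: 404.5 - 4.5p = -208 + 8p gives p* = 49, q* = 184.
With the subsidy, sellers receive ps = pb + 25 for each unit, where pb is the price buyers pay.
Supply in terms of pb becomes qs = -208 + 8(pb + 25) = -8 + 8pb. Setting this equal to demand: 404.5 - 4.5pb = -8 + 8pb, so pb = 33.
Sellers receive ps = 33 + 25 = 58; q' = 404.5 − 4.5·33 = 256.
Government outlay = subsidy × quantity = 25 × 256 = 6400.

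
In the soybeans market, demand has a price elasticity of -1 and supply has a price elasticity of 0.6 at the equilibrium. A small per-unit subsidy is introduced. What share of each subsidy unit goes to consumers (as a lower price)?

Consumer share = 0.375

For a small subsidy around the equilibrium, the benefit split depends on the relative slopes, which at a point are proportional to the elasticities.
Buyer share = εs/(εs + |εd|) = 0.6/(0.6 + 1) = 0.375; seller share = |εd|/(εs + |εd|) = 0.625.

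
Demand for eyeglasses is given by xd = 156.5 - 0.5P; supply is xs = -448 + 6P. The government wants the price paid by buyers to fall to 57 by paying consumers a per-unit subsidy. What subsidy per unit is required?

At a buyer price of 57, quantity demanded is 156.5 − 0.5·57 = 128.
Sellers supply 128 only when they receive Ps with -448 + 6·Ps = 128, i.e. Ps = 96.
s = Ps − Pb = 96 − 57 = 39.

Required subsidy s = 39 per unit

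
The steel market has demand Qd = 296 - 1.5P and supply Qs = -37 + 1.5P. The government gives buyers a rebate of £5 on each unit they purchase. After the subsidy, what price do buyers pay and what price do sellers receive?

Buyers pay £108.5; sellers receive £113.5

Pre-subsidy: 296 - 1.5P = -37 + 1.5P gives P* = 111, Q* = 129.5.
With the rebate, buyers effectively pay Pb = Ps − 5, where Ps is the price sellers receive.
Demand in terms of Ps becomes Qd = 296 − 1.5(Ps − 5) = 303.5 - 1.5Ps. Setting this equal to supply: 303.5 - 1.5Ps = -37 + 1.5Ps, so Ps = 113.5.
Buyers pay Pb = 113.5 − 5 = 108.5; Q' = -37 + 1.5·113.5 = 133.25.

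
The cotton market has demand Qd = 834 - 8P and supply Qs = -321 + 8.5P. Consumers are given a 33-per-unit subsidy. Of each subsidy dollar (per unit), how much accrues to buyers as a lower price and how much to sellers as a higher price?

Buyers gain 17 per unit; sellers gain 16 per unit

Pre-subsidy: 834 - 8P = -321 + 8.5P gives P* = 70, Q* = 274.
With the rebate, buyers effectively pay Pb = Ps − 33, where Ps is the price sellers receive.
Demand in terms of Ps becomes Qd = 834 − 8(Ps − 33) = 1098 - 8Ps. Setting this equal to supply: 1098 - 8Ps = -321 + 8.5Ps, so Ps = 86.
Buyers pay Pb = 86 − 33 = 53; Q' = -321 + 8.5·86 = 410.
Buyers' price falls by P* − Pb = 70 − 53 = 17; sellers' price rises by Ps − P* = 86 − 70 = 16.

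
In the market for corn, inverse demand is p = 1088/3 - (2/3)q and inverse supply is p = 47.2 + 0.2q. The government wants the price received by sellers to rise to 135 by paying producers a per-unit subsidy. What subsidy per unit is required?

Required subsidy s = 65 per unit

At a seller price of 135, quantity supplied is -236 + 5·135 = 439.
Buyers absorb 439 only when they pay pb = 1088/3 − (2/3)·439 = 70.
s = ps − pb = 135 − 70 = 65.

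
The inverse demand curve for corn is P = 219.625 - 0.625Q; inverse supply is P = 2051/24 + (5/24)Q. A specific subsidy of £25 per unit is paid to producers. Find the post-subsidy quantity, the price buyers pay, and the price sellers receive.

Q' = 191; buyers pay £100.25; sellers receive £125.25

Pre-subsidy: 219.625 - 0.625Q = 2051/24 + (5/24)Q gives Q* = 161 and P* = 119.
With the subsidy, sellers receive Ps = Pb + 25 for each unit, where Pb is the price buyers pay.
On the curves, Pb = 219.625 - 0.625Q and Ps = 2051/24 + (5/24)Q; the wedge Ps − Pb = 25 gives 2051/24 + (5/24)Q − (219.625 - 0.625Q) = 25, so Q' = 191.
Then Pb = 219.625 − 0.625·191 = 100.25 and Ps = 2051/24 + (5/24)·191 = 125.25.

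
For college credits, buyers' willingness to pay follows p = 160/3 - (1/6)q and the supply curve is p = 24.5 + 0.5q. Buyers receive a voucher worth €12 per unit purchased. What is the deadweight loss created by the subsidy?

Deadweight loss = €108

Pre-subsidy: 160/3 - (1/6)q = 24.5 + 0.5q gives q* = 43.25 and p* = 46.125.
With the rebate, buyers effectively pay pb = ps − 12, where ps is the price sellers receive.
On the curves, pb = 160/3 - (1/6)q and ps = 24.5 + 0.5q; the wedge ps − pb = 12 gives 24.5 + 0.5q − (160/3 - (1/6)q) = 12, so q' = 61.25.
Then pb = 160/3 − (1/6)·61.25 = 43.125 and ps = 24.5 + 0.5·61.25 = 55.125.
The subsidy expands output by 61.25 − 43.25 = 18 past the efficient level; on those units the gap between marginal cost and willingness to pay runs from 0 up to 12.
DWL = ½ × 12 × 18 = 108.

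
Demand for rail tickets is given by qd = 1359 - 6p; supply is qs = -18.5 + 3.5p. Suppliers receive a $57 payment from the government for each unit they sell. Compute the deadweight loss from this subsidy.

Deadweight loss = $3591

Pre-subsidy: 1359 - 6p = -18.5 + 3.5p gives p* = 145, q* = 489.
With the subsidy, sellers receive ps = pb + 57 for each unit, where pb is the price buyers pay.
Supply in terms of pb becomes qs = -18.5 + 3.5(pb + 57) = 181 + 3.5pb. Setting this equal to demand: 1359 - 6pb = 181 + 3.5pb, so pb = 124.
Sellers receive ps = 124 + 57 = 181; q' = 1359 − 6·124 = 615.
The subsidy expands output by 615 − 489 = 126 past the efficient level; on those units the gap between marginal cost and willingness to pay runs from 0 up to 57.
DWL = ½ × 57 × 126 = 3591.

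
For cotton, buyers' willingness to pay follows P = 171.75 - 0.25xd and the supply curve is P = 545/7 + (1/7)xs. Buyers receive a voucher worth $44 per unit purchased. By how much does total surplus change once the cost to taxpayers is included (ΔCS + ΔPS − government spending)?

Pre-subsidy: 171.75 - 0.25x = 545/7 + (1/7)x gives x* = 239 and P* = 112.
With the rebate, buyers effectively pay Pb = Ps − 44, where Ps is the price sellers receive.
On the curves, Pb = 171.75 - 0.25x and Ps = 545/7 + (1/7)x; the wedge Ps − Pb = 44 gives 545/7 + (1/7)x − (171.75 - 0.25x) = 44, so x' = 351.
Then Pb = 171.75 − 0.25·351 = 84 and Ps = 545/7 + (1/7)·351 = 128.
ΔCS = ½(239 + 351)(112 − 84) = 8260; ΔPS = ½(239 + 351)(128 − 112) = 4720.
Government spending = 44 × 351 = 15444.
Net change = 8260 + 4720 − 15444 = -2464. The loss equals the DWL triangle ½·44·112.

Net change in total surplus = -$2464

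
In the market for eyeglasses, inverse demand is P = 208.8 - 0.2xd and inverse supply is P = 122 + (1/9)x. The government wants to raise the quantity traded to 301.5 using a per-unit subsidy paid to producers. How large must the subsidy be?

Required subsidy s = 7 per unit

At x = 301.5, from the demand curve buyers pay Pb = 208.8 − 0.2·301.5 = 148.5; from the supply curve sellers need Ps = 122 + (1/9)·301.5 = 155.5.
The subsidy must fill the gap: s = Ps − Pb = 155.5 − 148.5 = 7.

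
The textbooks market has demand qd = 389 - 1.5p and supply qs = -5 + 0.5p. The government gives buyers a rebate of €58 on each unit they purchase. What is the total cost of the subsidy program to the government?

Government cost = €6684.5

Pre-subsidy: 389 - 1.5p = -5 + 0.5p gives p* = 197, q* = 93.5.
With the rebate, buyers effectively pay pb = ps − 58, where ps is the price sellers receive.
Demand in terms of ps becomes qd = 389 − 1.5(ps − 58) = 476 - 1.5ps. Setting this equal to supply: 476 - 1.5ps = -5 + 0.5ps, so ps = 240.5.
Buyers pay pb = 240.5 − 58 = 182.5; q' = -5 + 0.5·240.5 = 115.25.
Government outlay = subsidy × quantity = 58 × 115.25 = 6684.5.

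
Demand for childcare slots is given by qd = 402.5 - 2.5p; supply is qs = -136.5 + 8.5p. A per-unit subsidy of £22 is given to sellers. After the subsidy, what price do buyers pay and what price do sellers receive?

Pre-subsidy: 402.5 - 2.5p = -136.5 + 8.5p gives p* = 49, q* = 280.
With the subsidy, sellers receive ps = pb + 22 for each unit, where pb is the price buyers pay.
Supply in terms of pb becomes qs = -136.5 + 8.5(pb + 22) = 50.5 + 8.5pb. Setting this equal to demand: 402.5 - 2.5pb = 50.5 + 8.5pb, so pb = 32.
Sellers receive ps = 32 + 22 = 54; q' = 402.5 − 2.5·32 = 322.5.

Buyers pay £32; sellers receive £54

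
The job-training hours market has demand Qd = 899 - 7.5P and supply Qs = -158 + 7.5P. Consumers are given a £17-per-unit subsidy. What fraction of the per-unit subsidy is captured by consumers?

Consumer share = 0.5

Pre-subsidy: 899 - 7.5P = -158 + 7.5P gives P* = 1057/15, Q* = 370.5.
With the rebate, buyers effectively pay Pb = Ps − 17, where Ps is the price sellers receive.
Demand in terms of Ps becomes Qd = 899 − 7.5(Ps − 17) = 1026.5 - 7.5Ps. Setting this equal to supply: 1026.5 - 7.5Ps = -158 + 7.5Ps, so Ps = 2369/30.
Buyers pay Pb = 2369/30 − 17 = 1859/30; Q' = -158 + 7.5·(2369/30) = 434.25.
Buyers' price falls by P* − Pb = 1057/15 − 1859/30 = 8.5; sellers' price rises by Ps − P* = 2369/30 − 1057/15 = 8.5.
So consumers capture 8.5/17 = 0.5 of each unit of subsidy.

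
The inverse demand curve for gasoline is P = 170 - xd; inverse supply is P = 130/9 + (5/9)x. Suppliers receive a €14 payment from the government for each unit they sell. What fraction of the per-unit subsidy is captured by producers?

Pre-subsidy: 170 - x = 130/9 + (5/9)x gives x* = 100 and P* = 70.
With the subsidy, sellers receive Ps = Pb + 14 for each unit, where Pb is the price buyers pay.
On the curves, Pb = 170 - x and Ps = 130/9 + (5/9)x; the wedge Ps − Pb = 14 gives 130/9 + (5/9)x − (170 - x) = 14, so x' = 109.
Then Pb = 170 − 1·109 = 61 and Ps = 130/9 + (5/9)·109 = 75.
Buyers' price falls by P* − Pb = 70 − 61 = 9; sellers' price rises by Ps − P* = 75 − 70 = 5.
So producers capture 5/14 = 5/14 of each unit of subsidy.

Producer share = 5/14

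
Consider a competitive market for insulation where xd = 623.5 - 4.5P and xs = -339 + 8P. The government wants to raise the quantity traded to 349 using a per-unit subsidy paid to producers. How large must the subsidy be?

At x = 349, invert demand for the buyer price: Pb = (623.5 − 349)/4.5 = 61; invert supply for the seller price: Ps = (349 − (-339))/8 = 86.
The subsidy must fill the gap: s = Ps − Pb = 86 − 61 = 25.

Required subsidy s = 25 per unit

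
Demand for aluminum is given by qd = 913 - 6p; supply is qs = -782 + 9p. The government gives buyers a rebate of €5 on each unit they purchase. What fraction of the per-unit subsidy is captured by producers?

Producer share = 0.4

Pre-subsidy: 913 - 6p = -782 + 9p gives p* = 113, q* = 235.
With the rebate, buyers effectively pay pb = ps − 5, where ps is the price sellers receive.
Demand in terms of ps becomes qd = 913 − 6(ps − 5) = 943 - 6ps. Setting this equal to supply: 943 - 6ps = -782 + 9ps, so ps = 115.
Buyers pay pb = 115 − 5 = 110; q' = -782 + 9·115 = 253.
Buyers' price falls by p* − pb = 113 − 110 = 3; sellers' price rises by ps − p* = 115 − 113 = 2.
So producers capture 2/5 = 0.4 of each unit of subsidy.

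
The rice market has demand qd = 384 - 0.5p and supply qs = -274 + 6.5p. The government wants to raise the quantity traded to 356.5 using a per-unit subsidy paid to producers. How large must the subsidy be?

Required subsidy s = 42 per unit

At q = 356.5, invert demand for the buyer price: pb = (384 − 356.5)/0.5 = 55; invert supply for the seller price: ps = (356.5 − (-274))/6.5 = 97.
The subsidy must fill the gap: s = ps − pb = 97 − 55 = 42.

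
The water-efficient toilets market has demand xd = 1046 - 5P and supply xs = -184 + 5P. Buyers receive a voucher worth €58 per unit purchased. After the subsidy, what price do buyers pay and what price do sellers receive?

Buyers pay €94; sellers receive €152

Pre-subsidy: 1046 - 5P = -184 + 5P gives P* = 123, x* = 431.
With the rebate, buyers effectively pay Pb = Ps − 58, where Ps is the price sellers receive.
Demand in terms of Ps becomes xd = 1046 − 5(Ps − 58) = 1336 - 5Ps. Setting this equal to supply: 1336 - 5Ps = -184 + 5Ps, so Ps = 152.
Buyers pay Pb = 152 − 58 = 94; x' = -184 + 5·152 = 576.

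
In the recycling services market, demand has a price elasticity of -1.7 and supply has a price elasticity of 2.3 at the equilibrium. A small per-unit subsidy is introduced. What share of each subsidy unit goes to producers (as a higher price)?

For a small subsidy around the equilibrium, the benefit split depends on the relative slopes, which at a point are proportional to the elasticities.
Buyer share = εs/(εs + |εd|) = 2.3/(2.3 + 1.7) = 0.575; seller share = |εd|/(εs + |εd|) = 0.425.
So producers capture 0.425 of the subsidy.

Producer share = 0.425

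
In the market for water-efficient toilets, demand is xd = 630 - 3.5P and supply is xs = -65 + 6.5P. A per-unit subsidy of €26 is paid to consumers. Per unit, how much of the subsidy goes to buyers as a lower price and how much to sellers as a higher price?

Buyers gain €16.9 per unit; sellers gain €9.1 per unit

Pre-subsidy: 630 - 3.5P = -65 + 6.5P gives P* = 69.5, x* = 386.75.
With the rebate, buyers effectively pay Pb = Ps − 26, where Ps is the price sellers receive.
Demand in terms of Ps becomes xd = 630 − 3.5(Ps − 26) = 721 - 3.5Ps. Setting this equal to supply: 721 - 3.5Ps = -65 + 6.5Ps, so Ps = 78.6.
Buyers pay Pb = 78.6 − 26 = 52.6; x' = -65 + 6.5·78.6 = 445.9.
Buyers' price falls by P* − Pb = 69.5 − 52.6 = 16.9; sellers' price rises by Ps − P* = 78.6 − 69.5 = 9.1.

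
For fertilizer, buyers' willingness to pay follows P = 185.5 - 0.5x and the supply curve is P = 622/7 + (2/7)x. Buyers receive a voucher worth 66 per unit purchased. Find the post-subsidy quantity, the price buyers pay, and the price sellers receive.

Pre-subsidy: 185.5 - 0.5x = 622/7 + (2/7)x gives x* = 123 and P* = 124.
With the rebate, buyers effectively pay Pb = Ps − 66, where Ps is the price sellers receive.
On the curves, Pb = 185.5 - 0.5x and Ps = 622/7 + (2/7)x; the wedge Ps − Pb = 66 gives 622/7 + (2/7)x − (185.5 - 0.5x) = 66, so x' = 207.
Then Pb = 185.5 − 0.5·207 = 82 and Ps = 622/7 + (2/7)·207 = 148.

x' = 207; buyers pay 82; sellers receive 148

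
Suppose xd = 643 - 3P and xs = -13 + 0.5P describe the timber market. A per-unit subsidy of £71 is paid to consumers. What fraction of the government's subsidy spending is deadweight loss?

DWL / government spending = 213/1556

Pre-subsidy: 643 - 3P = -13 + 0.5P gives P* = 1312/7, x* = 565/7.
With the rebate, buyers effectively pay Pb = Ps − 71, where Ps is the price sellers receive.
Demand in terms of Ps becomes xd = 643 − 3(Ps − 71) = 856 - 3Ps. Setting this equal to supply: 856 - 3Ps = -13 + 0.5Ps, so Ps = 1738/7.
Buyers pay Pb = 1738/7 − 71 = 1241/7; x' = -13 + 0.5·(1738/7) = 778/7.
ΔCS = ½(565/7 + 778/7)(1312/7 − 1241/7) = 95353/98; ΔPS = ½(565/7 + 778/7)(1738/7 − 1312/7) = 286059/49.
Government spending = 71 × 778/7 = 55238/7.
DWL = ½ × 71 × (778/7 − 565/7) = 15123/14; fraction = (15123/14) / (55238/7) = 213/1556.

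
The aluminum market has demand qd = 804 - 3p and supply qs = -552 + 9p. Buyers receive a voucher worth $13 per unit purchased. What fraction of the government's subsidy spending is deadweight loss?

Pre-subsidy: 804 - 3p = -552 + 9p gives p* = 113, q* = 465.
With the rebate, buyers effectively pay pb = ps − 13, where ps is the price sellers receive.
Demand in terms of ps becomes qd = 804 − 3(ps − 13) = 843 - 3ps. Setting this equal to supply: 843 - 3ps = -552 + 9ps, so ps = 116.25.
Buyers pay pb = 116.25 − 13 = 103.25; q' = -552 + 9·116.25 = 494.25.
ΔCS = ½(465 + 494.25)(113 − 103.25) = 4676.34375; ΔPS = ½(465 + 494.25)(116.25 − 113) = 1558.78125.
Government spending = 13 × 494.25 = 6425.25.
DWL = ½ × 13 × (494.25 − 465) = 190.125; fraction = 190.125 / 6425.25 = 39/1318.

DWL / government spending = 39/1318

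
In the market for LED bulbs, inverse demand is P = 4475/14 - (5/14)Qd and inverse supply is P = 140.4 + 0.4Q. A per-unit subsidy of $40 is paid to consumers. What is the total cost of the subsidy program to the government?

Pre-subsidy: 4475/14 - (5/14)Q = 140.4 + 0.4Q gives Q* = 12547/53 and P* = 12460/53.
With the rebate, buyers effectively pay Pb = Ps − 40, where Ps is the price sellers receive.
On the curves, Pb = 4475/14 - (5/14)Q and Ps = 140.4 + 0.4Q; the wedge Ps − Pb = 40 gives 140.4 + 0.4Q − (4475/14 - (5/14)Q) = 40, so Q' = 15347/53.
Then Pb = 4475/14 − (5/14)·(15347/53) = 11460/53 and Ps = 140.4 + 0.4·(15347/53) = 13580/53.
Government outlay = subsidy × quantity = 40 × 15347/53 = 613880/53.

Government cost = 613880/53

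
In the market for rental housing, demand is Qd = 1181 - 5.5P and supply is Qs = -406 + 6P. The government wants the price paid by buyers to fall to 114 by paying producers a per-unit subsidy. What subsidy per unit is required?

At a buyer price of 114, quantity demanded is 1181 − 5.5·114 = 554.
Sellers supply 554 only when they receive Ps with -406 + 6·Ps = 554, i.e. Ps = 160.
s = Ps − Pb = 160 − 114 = 46.

Required subsidy s = 46 per unit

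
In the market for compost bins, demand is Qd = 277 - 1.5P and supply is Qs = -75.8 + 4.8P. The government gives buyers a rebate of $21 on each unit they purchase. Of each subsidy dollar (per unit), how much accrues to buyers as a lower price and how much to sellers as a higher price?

Pre-subsidy: 277 - 1.5P = -75.8 + 4.8P gives P* = 56, Q* = 193.
With the rebate, buyers effectively pay Pb = Ps − 21, where Ps is the price sellers receive.
Demand in terms of Ps becomes Qd = 277 − 1.5(Ps − 21) = 308.5 - 1.5Ps. Setting this equal to supply: 308.5 - 1.5Ps = -75.8 + 4.8Ps, so Ps = 61.
Buyers pay Pb = 61 − 21 = 40; Q' = -75.8 + 4.8·61 = 217.
Buyers' price falls by P* − Pb = 56 − 40 = 16; sellers' price rises by Ps − P* = 61 − 56 = 5.

Buyers gain $16 per unit; sellers gain $5 per unit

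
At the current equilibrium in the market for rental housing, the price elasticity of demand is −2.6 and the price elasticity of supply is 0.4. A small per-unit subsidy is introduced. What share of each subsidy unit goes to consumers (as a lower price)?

For a small subsidy around the equilibrium, the benefit split depends on the relative slopes, which at a point are proportional to the elasticities.
Buyer share = εs/(εs + |εd|) = 0.4/(0.4 + 2.6) = 2/15; seller share = |εd|/(εs + |εd|) = 13/15.

Consumer share = 2/15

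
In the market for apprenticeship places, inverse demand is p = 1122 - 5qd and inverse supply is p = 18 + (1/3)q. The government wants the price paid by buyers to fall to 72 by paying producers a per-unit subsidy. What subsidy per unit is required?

Required subsidy s = 16 per unit

At a buyer price of 72, quantity demanded is 224.4 − 0.2·72 = 210.
Sellers supply 210 only when they receive ps = 18 + (1/3)·210 = 88.
s = ps − pb = 88 − 72 = 16.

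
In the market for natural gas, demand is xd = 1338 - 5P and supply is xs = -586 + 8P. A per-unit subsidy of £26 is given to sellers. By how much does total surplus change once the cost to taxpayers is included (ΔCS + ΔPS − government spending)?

Net change in total surplus = -£1040

Pre-subsidy: 1338 - 5P = -586 + 8P gives P* = 148, x* = 598.
With the subsidy, sellers receive Ps = Pb + 26 for each unit, where Pb is the price buyers pay.
Supply in terms of Pb becomes xs = -586 + 8(Pb + 26) = -378 + 8Pb. Setting this equal to demand: 1338 - 5Pb = -378 + 8Pb, so Pb = 132.
Sellers receive Ps = 132 + 26 = 158; x' = 1338 − 5·132 = 678.
ΔCS = ½(598 + 678)(148 − 132) = 10208; ΔPS = ½(598 + 678)(158 − 148) = 6380.
Government spending = 26 × 678 = 17628.
Net change = 10208 + 6380 − 17628 = -1040. The loss equals the DWL triangle ½·26·80.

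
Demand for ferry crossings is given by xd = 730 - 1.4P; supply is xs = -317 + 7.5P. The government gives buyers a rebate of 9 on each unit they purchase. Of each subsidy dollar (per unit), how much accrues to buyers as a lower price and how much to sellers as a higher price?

Buyers gain 675/89 per unit; sellers gain 126/89 per unit

Pre-subsidy: 730 - 1.4P = -317 + 7.5P gives P* = 10470/89, x* = 50312/89.
With the rebate, buyers effectively pay Pb = Ps − 9, where Ps is the price sellers receive.
Demand in terms of Ps becomes xd = 730 − 1.4(Ps − 9) = 742.6 - 1.4Ps. Setting this equal to supply: 742.6 - 1.4Ps = -317 + 7.5Ps, so Ps = 10596/89.
Buyers pay Pb = 10596/89 − 9 = 9795/89; x' = -317 + 7.5·(10596/89) = 51257/89.
Buyers' price falls by P* − Pb = 10470/89 − 9795/89 = 675/89; sellers' price rises by Ps − P* = 10596/89 − 10470/89 = 126/89.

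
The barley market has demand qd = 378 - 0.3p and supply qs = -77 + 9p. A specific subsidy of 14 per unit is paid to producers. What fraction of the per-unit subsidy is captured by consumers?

Pre-subsidy: 378 - 0.3p = -77 + 9p gives p* = 4550/93, q* = 11263/31.
With the subsidy, sellers receive ps = pb + 14 for each unit, where pb is the price buyers pay.
Supply in terms of pb becomes qs = -77 + 9(pb + 14) = 49 + 9pb. Setting this equal to demand: 378 - 0.3pb = 49 + 9pb, so pb = 3290/93.
Sellers receive ps = 3290/93 + 14 = 4592/93; q' = 378 − 0.3·(3290/93) = 11389/31.
Buyers' price falls by p* − pb = 4550/93 − 3290/93 = 420/31; sellers' price rises by ps − p* = 4592/93 − 4550/93 = 14/31.
So consumers capture (420/31)/14 = 30/31 of each unit of subsidy.

Consumer share = 30/31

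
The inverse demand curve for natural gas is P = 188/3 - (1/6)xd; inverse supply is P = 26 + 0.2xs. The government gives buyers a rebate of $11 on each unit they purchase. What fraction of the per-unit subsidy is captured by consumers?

Pre-subsidy: 188/3 - (1/6)x = 26 + 0.2x gives x* = 100 and P* = 46.
With the rebate, buyers effectively pay Pb = Ps − 11, where Ps is the price sellers receive.
On the curves, Pb = 188/3 - (1/6)x and Ps = 26 + 0.2x; the wedge Ps − Pb = 11 gives 26 + 0.2x − (188/3 - (1/6)x) = 11, so x' = 130.
Then Pb = 188/3 − (1/6)·130 = 41 and Ps = 26 + 0.2·130 = 52.
Buyers' price falls by P* − Pb = 46 − 41 = 5; sellers' price rises by Ps − P* = 52 − 46 = 6.
So consumers capture 5/11 = 5/11 of each unit of subsidy.

Consumer share = 5/11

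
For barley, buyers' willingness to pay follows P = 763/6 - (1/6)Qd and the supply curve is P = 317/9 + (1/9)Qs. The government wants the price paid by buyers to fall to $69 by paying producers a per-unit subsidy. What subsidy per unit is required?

Required subsidy s = $5 per unit

At a buyer price of 69, quantity demanded is 763 − 6·69 = 349.
Sellers supply 349 only when they receive Ps = 317/9 + (1/9)·349 = 74.
s = Ps − Pb = 74 − 69 = 5.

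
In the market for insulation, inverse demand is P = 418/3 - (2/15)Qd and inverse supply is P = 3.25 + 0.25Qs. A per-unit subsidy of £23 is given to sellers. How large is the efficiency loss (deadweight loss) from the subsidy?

Pre-subsidy: 418/3 - (2/15)Q = 3.25 + 0.25Q gives Q* = 355 and P* = 92.
With the subsidy, sellers receive Ps = Pb + 23 for each unit, where Pb is the price buyers pay.
On the curves, Pb = 418/3 - (2/15)Q and Ps = 3.25 + 0.25Q; the wedge Ps − Pb = 23 gives 3.25 + 0.25Q − (418/3 - (2/15)Q) = 23, so Q' = 415.
Then Pb = 418/3 − (2/15)·415 = 84 and Ps = 3.25 + 0.25·415 = 107.
The subsidy expands output by 415 − 355 = 60 past the efficient level; on those units the gap between marginal cost and willingness to pay runs from 0 up to 23.
DWL = ½ × 23 × 60 = 690.

Deadweight loss = £690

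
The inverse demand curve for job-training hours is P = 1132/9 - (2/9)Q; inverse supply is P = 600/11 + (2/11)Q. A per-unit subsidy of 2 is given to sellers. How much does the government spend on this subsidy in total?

Government cost = 362.5

Pre-subsidy: 1132/9 - (2/9)Q = 600/11 + (2/11)Q gives Q* = 176.3 and P* = 86.6.
With the subsidy, sellers receive Ps = Pb + 2 for each unit, where Pb is the price buyers pay.
On the curves, Pb = 1132/9 - (2/9)Q and Ps = 600/11 + (2/11)Q; the wedge Ps − Pb = 2 gives 600/11 + (2/11)Q − (1132/9 - (2/9)Q) = 2, so Q' = 181.25.
Then Pb = 1132/9 − (2/9)·181.25 = 85.5 and Ps = 600/11 + (2/11)·181.25 = 87.5.
Government outlay = subsidy × quantity = 2 × 181.25 = 362.5.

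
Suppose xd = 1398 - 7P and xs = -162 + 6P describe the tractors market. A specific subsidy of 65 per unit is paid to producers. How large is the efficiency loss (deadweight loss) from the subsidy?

Pre-subsidy: 1398 - 7P = -162 + 6P gives P* = 120, x* = 558.
With the subsidy, sellers receive Ps = Pb + 65 for each unit, where Pb is the price buyers pay.
Supply in terms of Pb becomes xs = -162 + 6(Pb + 65) = 228 + 6Pb. Setting this equal to demand: 1398 - 7Pb = 228 + 6Pb, so Pb = 90.
Sellers receive Ps = 90 + 65 = 155; x' = 1398 − 7·90 = 768.
The subsidy expands output by 768 − 558 = 210 past the efficient level; on those units the gap between marginal cost and willingness to pay runs from 0 up to 65.
DWL = ½ × 65 × 210 = 6825.

Deadweight loss = 6825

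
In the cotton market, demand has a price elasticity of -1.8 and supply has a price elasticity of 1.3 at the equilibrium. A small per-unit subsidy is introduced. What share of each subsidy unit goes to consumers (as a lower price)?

For a small subsidy around the equilibrium, the benefit split depends on the relative slopes, which at a point are proportional to the elasticities.
Buyer share = εs/(εs + |εd|) = 1.3/(1.3 + 1.8) = 13/31; seller share = |εd|/(εs + |εd|) = 18/31.

Consumer share = 13/31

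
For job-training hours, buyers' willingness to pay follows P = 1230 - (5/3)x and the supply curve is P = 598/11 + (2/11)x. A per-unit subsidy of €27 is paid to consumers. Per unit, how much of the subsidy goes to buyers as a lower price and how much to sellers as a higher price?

Pre-subsidy: 1230 - (5/3)x = 598/11 + (2/11)x gives x* = 636 and P* = 170.
With the rebate, buyers effectively pay Pb = Ps − 27, where Ps is the price sellers receive.
On the curves, Pb = 1230 - (5/3)x and Ps = 598/11 + (2/11)x; the wedge Ps − Pb = 27 gives 598/11 + (2/11)x − (1230 - (5/3)x) = 27, so x' = 39687/61.
Then Pb = 1230 − (5/3)·(39687/61) = 8885/61 and Ps = 598/11 + (2/11)·(39687/61) = 10532/61.
Buyers' price falls by P* − Pb = 170 − 8885/61 = 1485/61; sellers' price rises by Ps − P* = 10532/61 − 170 = 162/61.

Buyers gain 1485/61 per unit; sellers gain 162/61 per unit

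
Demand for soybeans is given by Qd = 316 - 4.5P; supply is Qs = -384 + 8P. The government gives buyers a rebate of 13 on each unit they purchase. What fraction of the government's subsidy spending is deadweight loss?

Pre-subsidy: 316 - 4.5P = -384 + 8P gives P* = 56, Q* = 64.
With the rebate, buyers effectively pay Pb = Ps − 13, where Ps is the price sellers receive.
Demand in terms of Ps becomes Qd = 316 − 4.5(Ps − 13) = 374.5 - 4.5Ps. Setting this equal to supply: 374.5 - 4.5Ps = -384 + 8Ps, so Ps = 60.68.
Buyers pay Pb = 60.68 − 13 = 47.68; Q' = -384 + 8·60.68 = 101.44.
ΔCS = ½(64 + 101.44)(56 − 47.68) = 688.2304; ΔPS = ½(64 + 101.44)(60.68 − 56) = 387.1296.
Government spending = 13 × 101.44 = 1318.72.
DWL = ½ × 13 × (101.44 − 64) = 243.36; fraction = 243.36 / 1318.72 = 117/634.

DWL / government spending = 117/634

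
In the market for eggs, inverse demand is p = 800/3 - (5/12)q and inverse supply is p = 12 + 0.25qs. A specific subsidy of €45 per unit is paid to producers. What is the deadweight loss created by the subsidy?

Deadweight loss = €1518.75

Pre-subsidy: 800/3 - (5/12)q = 12 + 0.25q gives q* = 382 and p* = 107.5.
With the subsidy, sellers receive ps = pb + 45 for each unit, where pb is the price buyers pay.
On the curves, pb = 800/3 - (5/12)q and ps = 12 + 0.25q; the wedge ps − pb = 45 gives 12 + 0.25q − (800/3 - (5/12)q) = 45, so q' = 449.5.
Then pb = 800/3 − (5/12)·449.5 = 79.375 and ps = 12 + 0.25·449.5 = 124.375.
The subsidy expands output by 449.5 − 382 = 67.5 past the efficient level; on those units the gap between marginal cost and willingness to pay runs from 0 up to 45.
DWL = ½ × 45 × 67.5 = 1518.75.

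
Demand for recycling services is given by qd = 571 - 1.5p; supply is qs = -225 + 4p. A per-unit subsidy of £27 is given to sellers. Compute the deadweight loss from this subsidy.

Deadweight loss = 4374/11

Pre-subsidy: 571 - 1.5p = -225 + 4p gives p* = 1592/11, q* = 3893/11.
With the subsidy, sellers receive ps = pb + 27 for each unit, where pb is the price buyers pay.
Supply in terms of pb becomes qs = -225 + 4(pb + 27) = -117 + 4pb. Setting this equal to demand: 571 - 1.5pb = -117 + 4pb, so pb = 1376/11.
Sellers receive ps = 1376/11 + 27 = 1673/11; q' = 571 − 1.5·(1376/11) = 4217/11.
The subsidy expands output by 4217/11 − 3893/11 = 324/11 past the efficient level; on those units the gap between marginal cost and willingness to pay runs from 0 up to 27.
DWL = ½ × 27 × 324/11 = 4374/11.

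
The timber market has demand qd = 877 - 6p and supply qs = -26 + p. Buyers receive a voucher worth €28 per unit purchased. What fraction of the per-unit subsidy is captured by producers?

Producer share = 6/7

Pre-subsidy: 877 - 6p = -26 + p gives p* = 129, q* = 103.
With the rebate, buyers effectively pay pb = ps − 28, where ps is the price sellers receive.
Demand in terms of ps becomes qd = 877 − 6(ps − 28) = 1045 - 6ps. Setting this equal to supply: 1045 - 6ps = -26 + ps, so ps = 153.
Buyers pay pb = 153 − 28 = 125; q' = -26 + 1·153 = 127.
Buyers' price falls by p* − pb = 129 − 125 = 4; sellers' price rises by ps − p* = 153 − 129 = 24.
So producers capture 24/28 = 6/7 of each unit of subsidy.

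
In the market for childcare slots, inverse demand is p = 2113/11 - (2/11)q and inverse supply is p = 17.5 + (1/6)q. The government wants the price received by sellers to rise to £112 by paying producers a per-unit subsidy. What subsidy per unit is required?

Required subsidy s = £23 per unit

At a seller price of 112, quantity supplied is -105 + 6·112 = 567.
Buyers absorb 567 only when they pay pb = 2113/11 − (2/11)·567 = 89.
s = ps − pb = 112 − 89 = 23.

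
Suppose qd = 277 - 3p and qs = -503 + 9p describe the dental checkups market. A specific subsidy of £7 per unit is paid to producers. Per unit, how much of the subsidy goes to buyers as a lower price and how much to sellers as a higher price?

Pre-subsidy: 277 - 3p = -503 + 9p gives p* = 65, q* = 82.
With the subsidy, sellers receive ps = pb + 7 for each unit, where pb is the price buyers pay.
Supply in terms of pb becomes qs = -503 + 9(pb + 7) = -440 + 9pb. Setting this equal to demand: 277 - 3pb = -440 + 9pb, so pb = 59.75.
Sellers receive ps = 59.75 + 7 = 66.75; q' = 277 − 3·59.75 = 97.75.
Buyers' price falls by p* − pb = 65 − 59.75 = 5.25; sellers' price rises by ps − p* = 66.75 − 65 = 1.75.

Buyers gain £5.25 per unit; sellers gain £1.75 per unit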